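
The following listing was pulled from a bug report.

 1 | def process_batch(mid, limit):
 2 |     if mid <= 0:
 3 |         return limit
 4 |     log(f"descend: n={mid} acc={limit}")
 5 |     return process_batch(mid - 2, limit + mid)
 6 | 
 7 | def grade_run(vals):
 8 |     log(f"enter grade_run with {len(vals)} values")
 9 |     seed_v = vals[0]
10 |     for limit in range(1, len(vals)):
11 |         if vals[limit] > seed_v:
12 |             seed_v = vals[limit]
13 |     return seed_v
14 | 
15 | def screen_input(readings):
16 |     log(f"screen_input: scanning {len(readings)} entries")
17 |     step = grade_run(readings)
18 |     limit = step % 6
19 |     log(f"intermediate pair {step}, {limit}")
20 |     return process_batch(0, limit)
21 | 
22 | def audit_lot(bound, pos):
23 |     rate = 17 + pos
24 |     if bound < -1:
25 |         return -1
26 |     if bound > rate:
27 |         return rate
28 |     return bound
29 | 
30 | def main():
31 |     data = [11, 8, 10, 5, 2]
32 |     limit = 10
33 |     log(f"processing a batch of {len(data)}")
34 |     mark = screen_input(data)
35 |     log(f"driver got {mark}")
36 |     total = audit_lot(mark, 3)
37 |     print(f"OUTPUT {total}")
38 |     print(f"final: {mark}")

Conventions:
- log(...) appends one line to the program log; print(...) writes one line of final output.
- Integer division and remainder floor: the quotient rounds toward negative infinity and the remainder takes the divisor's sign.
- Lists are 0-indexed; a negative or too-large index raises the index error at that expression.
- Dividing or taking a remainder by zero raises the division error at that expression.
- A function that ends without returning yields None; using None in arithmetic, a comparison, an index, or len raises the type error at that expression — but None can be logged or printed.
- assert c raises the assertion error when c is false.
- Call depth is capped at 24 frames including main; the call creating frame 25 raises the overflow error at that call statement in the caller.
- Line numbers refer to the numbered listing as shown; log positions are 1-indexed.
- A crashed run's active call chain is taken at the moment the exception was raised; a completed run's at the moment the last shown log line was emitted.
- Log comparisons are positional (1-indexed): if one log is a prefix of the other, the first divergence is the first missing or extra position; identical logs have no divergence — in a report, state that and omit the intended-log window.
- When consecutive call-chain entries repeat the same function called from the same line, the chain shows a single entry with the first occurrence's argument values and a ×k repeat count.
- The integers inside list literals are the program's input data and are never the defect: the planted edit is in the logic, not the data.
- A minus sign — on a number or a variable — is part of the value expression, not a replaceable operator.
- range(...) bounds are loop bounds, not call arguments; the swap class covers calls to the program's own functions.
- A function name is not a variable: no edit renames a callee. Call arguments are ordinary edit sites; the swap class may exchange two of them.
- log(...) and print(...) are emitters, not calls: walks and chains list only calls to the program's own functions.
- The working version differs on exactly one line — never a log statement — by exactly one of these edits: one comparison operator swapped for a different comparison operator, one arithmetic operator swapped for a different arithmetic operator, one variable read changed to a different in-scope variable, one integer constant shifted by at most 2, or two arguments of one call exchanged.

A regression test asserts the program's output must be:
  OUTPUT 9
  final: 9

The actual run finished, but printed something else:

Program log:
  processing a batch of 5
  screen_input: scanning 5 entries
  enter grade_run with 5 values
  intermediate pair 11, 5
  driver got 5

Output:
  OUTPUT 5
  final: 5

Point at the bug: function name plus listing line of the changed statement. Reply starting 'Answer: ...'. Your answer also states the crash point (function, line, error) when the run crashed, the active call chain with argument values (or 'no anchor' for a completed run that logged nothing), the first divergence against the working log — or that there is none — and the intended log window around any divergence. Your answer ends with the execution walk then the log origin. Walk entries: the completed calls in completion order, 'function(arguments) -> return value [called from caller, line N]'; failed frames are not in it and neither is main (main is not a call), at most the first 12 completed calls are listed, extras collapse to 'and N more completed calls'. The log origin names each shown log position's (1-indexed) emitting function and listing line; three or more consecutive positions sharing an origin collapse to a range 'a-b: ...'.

Answer: the defect is in screen_input at line 20.
Core observation: Everything matches until log position 5, which reads 'driver got 5' in place of 'descend: n=5 acc=0'.
Call chain: main.
First divergence: position 5 — the shown line 'driver got 5' should read 'descend: n=5 acc=0'.
Intended log window:
  3: enter grade_run with 5 values
  4: intermediate pair 11, 5
  5: descend: n=5 acc=0
  6: descend: n=3 acc=5
Execution walk:
  grade_run([11, 8, 10, 5, 2]) -> 11  [called from screen_input, line 17]
  process_batch(0, 5) -> 5  [called from screen_input, line 20]
  screen_input([11, 8, 10, 5, 2]) -> 5  [called from main, line 34]
  audit_lot(5, 3) -> 5  [called from main, line 36]
Log origin:
  1 — main, line 33
  2 — screen_input, line 16
  3 — grade_run, line 8
  4 — screen_input, line 19
  5 — main, line 35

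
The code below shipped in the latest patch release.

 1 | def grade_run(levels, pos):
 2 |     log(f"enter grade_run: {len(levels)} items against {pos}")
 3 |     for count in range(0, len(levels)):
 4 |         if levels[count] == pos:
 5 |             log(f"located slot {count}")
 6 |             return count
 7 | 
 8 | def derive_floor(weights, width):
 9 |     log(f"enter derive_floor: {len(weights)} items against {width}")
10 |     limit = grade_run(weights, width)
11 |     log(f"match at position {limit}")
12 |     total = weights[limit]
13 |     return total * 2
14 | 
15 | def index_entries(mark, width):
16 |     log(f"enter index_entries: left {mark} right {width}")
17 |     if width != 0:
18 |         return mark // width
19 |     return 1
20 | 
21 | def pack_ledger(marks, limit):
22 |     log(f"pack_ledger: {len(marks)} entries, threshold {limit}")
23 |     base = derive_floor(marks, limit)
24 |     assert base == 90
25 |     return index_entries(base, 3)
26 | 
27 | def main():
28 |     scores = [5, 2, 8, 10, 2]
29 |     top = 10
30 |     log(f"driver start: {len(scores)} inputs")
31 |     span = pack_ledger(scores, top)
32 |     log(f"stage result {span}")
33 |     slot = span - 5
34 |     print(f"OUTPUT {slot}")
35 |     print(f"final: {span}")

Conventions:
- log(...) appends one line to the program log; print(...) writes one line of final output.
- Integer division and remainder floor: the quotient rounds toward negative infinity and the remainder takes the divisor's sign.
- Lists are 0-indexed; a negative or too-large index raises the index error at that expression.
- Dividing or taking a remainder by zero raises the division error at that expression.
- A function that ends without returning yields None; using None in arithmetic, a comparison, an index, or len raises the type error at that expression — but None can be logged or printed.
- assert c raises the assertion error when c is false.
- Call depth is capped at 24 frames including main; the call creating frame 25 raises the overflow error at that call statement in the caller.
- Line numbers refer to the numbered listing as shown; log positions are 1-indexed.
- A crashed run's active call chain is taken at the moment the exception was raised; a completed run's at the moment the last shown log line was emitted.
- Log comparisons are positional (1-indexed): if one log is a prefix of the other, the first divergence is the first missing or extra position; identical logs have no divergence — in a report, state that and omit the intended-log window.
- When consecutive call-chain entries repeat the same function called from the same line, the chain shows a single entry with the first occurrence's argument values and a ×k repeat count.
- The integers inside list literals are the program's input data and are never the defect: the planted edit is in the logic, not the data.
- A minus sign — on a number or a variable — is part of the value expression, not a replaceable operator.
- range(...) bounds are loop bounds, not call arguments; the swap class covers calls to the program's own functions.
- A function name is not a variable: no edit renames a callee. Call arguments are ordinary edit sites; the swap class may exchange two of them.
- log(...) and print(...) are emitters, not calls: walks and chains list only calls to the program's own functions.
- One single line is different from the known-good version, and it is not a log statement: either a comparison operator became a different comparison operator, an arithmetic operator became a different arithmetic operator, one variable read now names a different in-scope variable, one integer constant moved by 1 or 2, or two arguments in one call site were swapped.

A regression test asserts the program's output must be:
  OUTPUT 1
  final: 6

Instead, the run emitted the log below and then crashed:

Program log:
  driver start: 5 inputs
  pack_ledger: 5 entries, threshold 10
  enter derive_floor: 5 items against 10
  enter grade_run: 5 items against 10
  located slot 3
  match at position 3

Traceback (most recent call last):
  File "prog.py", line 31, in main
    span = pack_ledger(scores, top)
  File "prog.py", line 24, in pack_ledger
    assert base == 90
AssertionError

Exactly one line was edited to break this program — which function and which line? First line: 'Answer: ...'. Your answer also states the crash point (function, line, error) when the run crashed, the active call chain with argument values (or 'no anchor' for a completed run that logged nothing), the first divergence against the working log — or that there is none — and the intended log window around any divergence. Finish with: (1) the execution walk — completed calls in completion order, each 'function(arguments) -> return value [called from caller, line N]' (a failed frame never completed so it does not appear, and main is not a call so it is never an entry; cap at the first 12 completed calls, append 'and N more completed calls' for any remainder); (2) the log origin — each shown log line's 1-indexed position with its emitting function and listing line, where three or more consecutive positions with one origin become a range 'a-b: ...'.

Answer: the defect is in pack_ledger at line 24.
Key observation: After 6 matching log lines the faulty run goes silent, while the working version continues with 'enter index_entries: left 20 right 3'.
Crash: pack_ledger, line 24, AssertionError.
Call chain: main -> pack_ledger([5, 2, 8, 10, 2], 10) (called at line 31).
First divergence: position 7; the shown log stops at 6 lines while the working version next logs 'enter index_entries: left 20 right 3'.
Intended log window:
  5: located slot 3
  6: match at position 3
  7: enter index_entries: left 20 right 3
  8: stage result 6
Execution walk:
  grade_run([5, 2, 8, 10, 2], 10) -> 3  [called from derive_floor, line 10]
  derive_floor([5, 2, 8, 10, 2], 10) -> 20  [called from pack_ledger, line 23]
Origin of each log line:
  1: logged in main at line 30
  2: logged in pack_ledger at line 22
  3: logged in derive_floor at line 9
  4: logged in grade_run at line 2
  5: logged in grade_run at line 5
  6: logged in derive_floor at line 11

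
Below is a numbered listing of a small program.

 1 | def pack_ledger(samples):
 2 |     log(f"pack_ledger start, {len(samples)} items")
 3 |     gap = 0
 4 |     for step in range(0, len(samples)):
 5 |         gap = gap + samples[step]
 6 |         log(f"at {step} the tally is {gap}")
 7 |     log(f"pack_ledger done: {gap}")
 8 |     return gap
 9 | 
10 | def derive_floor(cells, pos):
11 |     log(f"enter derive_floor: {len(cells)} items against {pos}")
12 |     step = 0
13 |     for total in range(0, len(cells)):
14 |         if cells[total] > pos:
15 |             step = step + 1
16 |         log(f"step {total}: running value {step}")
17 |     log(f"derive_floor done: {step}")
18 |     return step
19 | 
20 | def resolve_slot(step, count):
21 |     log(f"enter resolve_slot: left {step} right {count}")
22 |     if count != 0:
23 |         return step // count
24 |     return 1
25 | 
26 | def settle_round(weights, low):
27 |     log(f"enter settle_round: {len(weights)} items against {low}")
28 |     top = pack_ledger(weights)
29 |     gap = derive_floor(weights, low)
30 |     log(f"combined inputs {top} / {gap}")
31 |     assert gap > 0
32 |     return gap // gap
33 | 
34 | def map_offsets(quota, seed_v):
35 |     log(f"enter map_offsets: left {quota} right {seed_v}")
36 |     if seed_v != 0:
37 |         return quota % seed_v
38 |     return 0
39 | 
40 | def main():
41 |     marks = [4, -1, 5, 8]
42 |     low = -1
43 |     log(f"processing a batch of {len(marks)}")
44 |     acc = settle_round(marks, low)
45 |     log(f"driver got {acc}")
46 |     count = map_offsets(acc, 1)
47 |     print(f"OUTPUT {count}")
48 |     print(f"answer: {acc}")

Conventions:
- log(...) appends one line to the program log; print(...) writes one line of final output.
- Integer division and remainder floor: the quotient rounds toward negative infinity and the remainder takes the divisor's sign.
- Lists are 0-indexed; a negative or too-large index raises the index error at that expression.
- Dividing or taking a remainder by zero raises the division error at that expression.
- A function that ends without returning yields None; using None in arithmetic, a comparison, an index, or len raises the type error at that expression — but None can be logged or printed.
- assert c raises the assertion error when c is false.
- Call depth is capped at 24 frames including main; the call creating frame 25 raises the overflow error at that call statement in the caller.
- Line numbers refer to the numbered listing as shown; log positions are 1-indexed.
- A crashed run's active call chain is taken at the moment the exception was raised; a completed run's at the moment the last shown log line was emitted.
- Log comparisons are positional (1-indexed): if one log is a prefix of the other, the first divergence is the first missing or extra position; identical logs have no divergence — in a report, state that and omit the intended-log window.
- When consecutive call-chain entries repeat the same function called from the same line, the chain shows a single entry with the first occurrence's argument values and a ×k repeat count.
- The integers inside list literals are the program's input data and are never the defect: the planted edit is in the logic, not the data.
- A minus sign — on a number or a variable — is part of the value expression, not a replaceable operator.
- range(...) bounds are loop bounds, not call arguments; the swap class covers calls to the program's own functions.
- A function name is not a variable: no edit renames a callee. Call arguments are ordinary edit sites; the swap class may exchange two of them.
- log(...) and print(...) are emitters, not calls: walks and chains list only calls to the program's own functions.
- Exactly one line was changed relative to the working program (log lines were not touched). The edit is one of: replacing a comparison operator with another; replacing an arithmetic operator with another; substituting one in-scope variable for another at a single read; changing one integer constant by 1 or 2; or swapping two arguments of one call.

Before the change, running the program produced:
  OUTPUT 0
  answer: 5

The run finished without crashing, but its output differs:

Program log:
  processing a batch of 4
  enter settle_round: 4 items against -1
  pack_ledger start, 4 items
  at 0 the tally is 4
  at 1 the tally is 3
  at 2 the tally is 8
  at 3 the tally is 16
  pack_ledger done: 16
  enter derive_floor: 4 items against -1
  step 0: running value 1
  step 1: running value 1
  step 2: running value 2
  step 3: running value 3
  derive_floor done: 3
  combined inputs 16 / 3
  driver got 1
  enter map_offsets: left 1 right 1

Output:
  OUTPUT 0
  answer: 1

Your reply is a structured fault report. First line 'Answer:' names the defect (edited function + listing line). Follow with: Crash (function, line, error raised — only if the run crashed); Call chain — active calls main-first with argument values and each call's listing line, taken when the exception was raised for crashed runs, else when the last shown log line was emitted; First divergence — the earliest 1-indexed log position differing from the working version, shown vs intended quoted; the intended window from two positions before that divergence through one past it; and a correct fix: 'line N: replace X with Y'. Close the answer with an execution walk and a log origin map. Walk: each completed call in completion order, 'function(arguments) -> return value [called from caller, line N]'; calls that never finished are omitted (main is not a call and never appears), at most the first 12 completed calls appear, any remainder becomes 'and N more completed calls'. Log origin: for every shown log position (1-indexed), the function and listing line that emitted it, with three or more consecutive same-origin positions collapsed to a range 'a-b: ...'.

Answer: the defect is in settle_round at line 32.
Core observation: The log first diverges at position 16: the faulty run prints 'driver got 1' where the working version prints 'driver got 5'.
Call chain: main -> map_offsets(1, 1) (called at line 46).
First divergence: at position 16 the run shows 'driver got 1' where the working version logs 'driver got 5'.
Intended log window:
  14: derive_floor done: 3
  15: combined inputs 16 / 3
  16: driver got 5
  17: enter map_offsets: left 5 right 1
Execution walk:
  pack_ledger([4, -1, 5, 8]) -> 16  [called from settle_round, line 28]
  derive_floor([4, -1, 5, 8], -1) -> 3  [called from settle_round, line 29]
  settle_round([4, -1, 5, 8], -1) -> 1  [called from main, line 44]
  map_offsets(1, 1) -> 0  [called from main, line 46]
Log origin:
  1: logged in main at line 43
  2: logged in settle_round at line 27
  3: logged in pack_ledger at line 2
  4-7: logged in pack_ledger at line 6
  8: logged in pack_ledger at line 7
  9: logged in derive_floor at line 11
  10-13: logged in derive_floor at line 16
  14: logged in derive_floor at line 17
  15: logged in settle_round at line 30
  16: logged in main at line 45
  17: logged in map_offsets at line 35
A correct fix: line 32: replace `gap // gap` with `top // gap`.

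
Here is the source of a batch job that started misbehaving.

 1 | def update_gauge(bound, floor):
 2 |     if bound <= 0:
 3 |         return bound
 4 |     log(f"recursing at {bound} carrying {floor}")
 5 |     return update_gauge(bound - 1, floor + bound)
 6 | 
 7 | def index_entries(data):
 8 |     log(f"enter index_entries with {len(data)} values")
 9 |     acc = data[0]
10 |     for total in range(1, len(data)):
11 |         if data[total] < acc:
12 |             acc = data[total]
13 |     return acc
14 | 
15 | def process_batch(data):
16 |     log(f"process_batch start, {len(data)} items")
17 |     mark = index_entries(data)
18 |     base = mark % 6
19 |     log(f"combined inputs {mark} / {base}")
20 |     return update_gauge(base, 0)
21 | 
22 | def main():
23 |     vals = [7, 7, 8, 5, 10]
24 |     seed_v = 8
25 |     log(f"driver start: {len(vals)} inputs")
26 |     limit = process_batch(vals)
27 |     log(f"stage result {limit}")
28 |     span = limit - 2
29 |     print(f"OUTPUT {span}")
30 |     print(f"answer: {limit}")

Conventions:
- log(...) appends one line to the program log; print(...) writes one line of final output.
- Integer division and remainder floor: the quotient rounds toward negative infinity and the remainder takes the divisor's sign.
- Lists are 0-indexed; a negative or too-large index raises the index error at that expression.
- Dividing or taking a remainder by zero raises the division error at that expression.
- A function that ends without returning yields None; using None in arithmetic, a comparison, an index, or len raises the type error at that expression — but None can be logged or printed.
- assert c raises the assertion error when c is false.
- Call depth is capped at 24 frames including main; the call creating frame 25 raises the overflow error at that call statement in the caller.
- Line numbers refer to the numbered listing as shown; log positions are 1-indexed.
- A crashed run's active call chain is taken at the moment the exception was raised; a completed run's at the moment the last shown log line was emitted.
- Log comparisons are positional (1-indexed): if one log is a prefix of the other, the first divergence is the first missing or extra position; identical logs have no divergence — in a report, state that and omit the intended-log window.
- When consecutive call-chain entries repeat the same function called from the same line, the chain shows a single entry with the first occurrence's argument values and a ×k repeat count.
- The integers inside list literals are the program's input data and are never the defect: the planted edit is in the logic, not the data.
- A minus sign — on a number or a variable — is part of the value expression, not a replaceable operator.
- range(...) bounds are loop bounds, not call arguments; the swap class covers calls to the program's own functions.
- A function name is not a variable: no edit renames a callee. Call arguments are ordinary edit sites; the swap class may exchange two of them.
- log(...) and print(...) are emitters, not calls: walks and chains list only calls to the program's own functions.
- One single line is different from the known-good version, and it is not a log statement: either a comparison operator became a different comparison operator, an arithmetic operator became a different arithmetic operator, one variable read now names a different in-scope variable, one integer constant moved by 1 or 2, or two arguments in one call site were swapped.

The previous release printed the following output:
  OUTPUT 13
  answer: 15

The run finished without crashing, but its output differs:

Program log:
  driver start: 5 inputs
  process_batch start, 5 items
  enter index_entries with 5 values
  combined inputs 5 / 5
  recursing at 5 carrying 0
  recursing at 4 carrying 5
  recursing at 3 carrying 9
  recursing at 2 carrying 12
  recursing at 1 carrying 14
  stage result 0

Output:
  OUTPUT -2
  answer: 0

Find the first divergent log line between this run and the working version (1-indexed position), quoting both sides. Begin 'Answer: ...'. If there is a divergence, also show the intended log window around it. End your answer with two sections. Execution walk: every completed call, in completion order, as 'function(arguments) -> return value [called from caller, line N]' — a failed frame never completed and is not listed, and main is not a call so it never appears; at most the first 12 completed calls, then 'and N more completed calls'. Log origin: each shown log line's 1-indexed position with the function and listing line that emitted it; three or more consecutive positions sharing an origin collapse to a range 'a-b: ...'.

Answer: position 10 — shown 'stage result 0', intended 'stage result 15'.
Intended log window:
  8: recursing at 2 carrying 12
  9: recursing at 1 carrying 14
  10: stage result 15
Execution walk:
  index_entries([7, 7, 8, 5, 10]) -> 5  [called from process_batch, line 17]
  update_gauge(0, 15) -> 0  [called from update_gauge, line 5]
  update_gauge(1, 14) -> 0  [called from update_gauge, line 5]
  update_gauge(2, 12) -> 0  [called from update_gauge, line 5]
  update_gauge(3, 9) -> 0  [called from update_gauge, line 5]
  update_gauge(4, 5) -> 0  [called from update_gauge, line 5]
  update_gauge(5, 0) -> 0  [called from process_batch, line 20]
  process_batch([7, 7, 8, 5, 10]) -> 0  [called from main, line 26]
Origin of each log line:
  1: from main, line 25
  2: from process_batch, line 16
  3: from index_entries, line 8
  4: from process_batch, line 19
  5-9: from update_gauge, line 4
  10: from main, line 27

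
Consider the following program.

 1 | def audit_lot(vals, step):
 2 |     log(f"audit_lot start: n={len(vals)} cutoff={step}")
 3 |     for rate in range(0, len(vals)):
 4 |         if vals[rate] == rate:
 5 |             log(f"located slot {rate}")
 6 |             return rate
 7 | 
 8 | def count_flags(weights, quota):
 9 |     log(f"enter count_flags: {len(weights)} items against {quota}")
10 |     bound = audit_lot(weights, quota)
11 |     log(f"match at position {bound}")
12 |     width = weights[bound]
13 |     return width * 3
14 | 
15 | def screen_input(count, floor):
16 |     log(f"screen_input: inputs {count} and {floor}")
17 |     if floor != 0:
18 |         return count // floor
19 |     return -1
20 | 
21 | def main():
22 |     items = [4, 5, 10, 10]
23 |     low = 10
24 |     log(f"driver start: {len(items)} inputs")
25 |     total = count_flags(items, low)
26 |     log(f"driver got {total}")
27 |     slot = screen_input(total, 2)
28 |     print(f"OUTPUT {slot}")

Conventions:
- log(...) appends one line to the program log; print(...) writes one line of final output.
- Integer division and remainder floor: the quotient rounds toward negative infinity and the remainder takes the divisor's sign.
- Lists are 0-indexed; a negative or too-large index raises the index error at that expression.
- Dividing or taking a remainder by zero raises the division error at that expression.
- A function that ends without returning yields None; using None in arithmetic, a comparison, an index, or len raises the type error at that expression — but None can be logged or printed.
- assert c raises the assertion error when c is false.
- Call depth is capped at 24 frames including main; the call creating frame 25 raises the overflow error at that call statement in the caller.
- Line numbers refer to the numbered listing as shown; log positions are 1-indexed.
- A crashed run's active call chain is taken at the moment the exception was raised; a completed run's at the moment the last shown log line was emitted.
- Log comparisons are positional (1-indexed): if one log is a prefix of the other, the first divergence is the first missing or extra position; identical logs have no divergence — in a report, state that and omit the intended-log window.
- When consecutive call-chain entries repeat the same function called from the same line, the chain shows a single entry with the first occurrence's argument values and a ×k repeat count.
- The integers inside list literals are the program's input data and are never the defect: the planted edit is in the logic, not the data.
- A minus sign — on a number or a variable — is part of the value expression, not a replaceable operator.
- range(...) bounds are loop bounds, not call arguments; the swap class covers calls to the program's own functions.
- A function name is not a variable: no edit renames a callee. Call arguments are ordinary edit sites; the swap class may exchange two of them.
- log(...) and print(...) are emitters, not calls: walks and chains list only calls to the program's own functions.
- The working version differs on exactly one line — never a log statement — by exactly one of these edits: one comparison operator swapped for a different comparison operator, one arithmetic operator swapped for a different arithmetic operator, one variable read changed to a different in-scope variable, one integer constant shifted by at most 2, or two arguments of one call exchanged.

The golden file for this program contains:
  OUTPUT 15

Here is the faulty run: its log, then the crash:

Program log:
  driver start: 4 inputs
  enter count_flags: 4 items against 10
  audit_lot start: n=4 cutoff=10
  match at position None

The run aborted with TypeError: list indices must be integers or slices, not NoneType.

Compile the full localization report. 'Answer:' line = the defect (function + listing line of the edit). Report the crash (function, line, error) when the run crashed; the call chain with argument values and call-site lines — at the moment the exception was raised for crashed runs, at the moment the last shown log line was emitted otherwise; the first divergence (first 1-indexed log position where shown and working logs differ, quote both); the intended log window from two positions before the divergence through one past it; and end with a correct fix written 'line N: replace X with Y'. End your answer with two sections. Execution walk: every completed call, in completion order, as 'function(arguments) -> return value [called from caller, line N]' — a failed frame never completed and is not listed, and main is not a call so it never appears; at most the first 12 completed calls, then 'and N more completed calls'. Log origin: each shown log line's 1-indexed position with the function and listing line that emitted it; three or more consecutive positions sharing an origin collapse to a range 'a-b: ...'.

Answer: the defect is in audit_lot at line 4.
Core observation: The earliest visible damage is log position 4 — 'match at position None' rather than the intended 'located slot 2'.
Crash: count_flags, line 12, TypeError.
Call chain: main -> count_flags([4, 5, 10, 10], 10) (called at line 25).
First divergence: position 4 — shown 'match at position None', intended 'located slot 2'.
Intended log window:
  2: enter count_flags: 4 items against 10
  3: audit_lot start: n=4 cutoff=10
  4: located slot 2
  5: match at position 2
Execution walk:
  audit_lot([4, 5, 10, 10], 10) -> None  [called from count_flags, line 10]
Log origins:
  1 — main, line 24
  2 — count_flags, line 9
  3 — audit_lot, line 2
  4 — count_flags, line 11
A correct fix: line 4: replace `vals[rate] == rate` with `vals[rate] == step`.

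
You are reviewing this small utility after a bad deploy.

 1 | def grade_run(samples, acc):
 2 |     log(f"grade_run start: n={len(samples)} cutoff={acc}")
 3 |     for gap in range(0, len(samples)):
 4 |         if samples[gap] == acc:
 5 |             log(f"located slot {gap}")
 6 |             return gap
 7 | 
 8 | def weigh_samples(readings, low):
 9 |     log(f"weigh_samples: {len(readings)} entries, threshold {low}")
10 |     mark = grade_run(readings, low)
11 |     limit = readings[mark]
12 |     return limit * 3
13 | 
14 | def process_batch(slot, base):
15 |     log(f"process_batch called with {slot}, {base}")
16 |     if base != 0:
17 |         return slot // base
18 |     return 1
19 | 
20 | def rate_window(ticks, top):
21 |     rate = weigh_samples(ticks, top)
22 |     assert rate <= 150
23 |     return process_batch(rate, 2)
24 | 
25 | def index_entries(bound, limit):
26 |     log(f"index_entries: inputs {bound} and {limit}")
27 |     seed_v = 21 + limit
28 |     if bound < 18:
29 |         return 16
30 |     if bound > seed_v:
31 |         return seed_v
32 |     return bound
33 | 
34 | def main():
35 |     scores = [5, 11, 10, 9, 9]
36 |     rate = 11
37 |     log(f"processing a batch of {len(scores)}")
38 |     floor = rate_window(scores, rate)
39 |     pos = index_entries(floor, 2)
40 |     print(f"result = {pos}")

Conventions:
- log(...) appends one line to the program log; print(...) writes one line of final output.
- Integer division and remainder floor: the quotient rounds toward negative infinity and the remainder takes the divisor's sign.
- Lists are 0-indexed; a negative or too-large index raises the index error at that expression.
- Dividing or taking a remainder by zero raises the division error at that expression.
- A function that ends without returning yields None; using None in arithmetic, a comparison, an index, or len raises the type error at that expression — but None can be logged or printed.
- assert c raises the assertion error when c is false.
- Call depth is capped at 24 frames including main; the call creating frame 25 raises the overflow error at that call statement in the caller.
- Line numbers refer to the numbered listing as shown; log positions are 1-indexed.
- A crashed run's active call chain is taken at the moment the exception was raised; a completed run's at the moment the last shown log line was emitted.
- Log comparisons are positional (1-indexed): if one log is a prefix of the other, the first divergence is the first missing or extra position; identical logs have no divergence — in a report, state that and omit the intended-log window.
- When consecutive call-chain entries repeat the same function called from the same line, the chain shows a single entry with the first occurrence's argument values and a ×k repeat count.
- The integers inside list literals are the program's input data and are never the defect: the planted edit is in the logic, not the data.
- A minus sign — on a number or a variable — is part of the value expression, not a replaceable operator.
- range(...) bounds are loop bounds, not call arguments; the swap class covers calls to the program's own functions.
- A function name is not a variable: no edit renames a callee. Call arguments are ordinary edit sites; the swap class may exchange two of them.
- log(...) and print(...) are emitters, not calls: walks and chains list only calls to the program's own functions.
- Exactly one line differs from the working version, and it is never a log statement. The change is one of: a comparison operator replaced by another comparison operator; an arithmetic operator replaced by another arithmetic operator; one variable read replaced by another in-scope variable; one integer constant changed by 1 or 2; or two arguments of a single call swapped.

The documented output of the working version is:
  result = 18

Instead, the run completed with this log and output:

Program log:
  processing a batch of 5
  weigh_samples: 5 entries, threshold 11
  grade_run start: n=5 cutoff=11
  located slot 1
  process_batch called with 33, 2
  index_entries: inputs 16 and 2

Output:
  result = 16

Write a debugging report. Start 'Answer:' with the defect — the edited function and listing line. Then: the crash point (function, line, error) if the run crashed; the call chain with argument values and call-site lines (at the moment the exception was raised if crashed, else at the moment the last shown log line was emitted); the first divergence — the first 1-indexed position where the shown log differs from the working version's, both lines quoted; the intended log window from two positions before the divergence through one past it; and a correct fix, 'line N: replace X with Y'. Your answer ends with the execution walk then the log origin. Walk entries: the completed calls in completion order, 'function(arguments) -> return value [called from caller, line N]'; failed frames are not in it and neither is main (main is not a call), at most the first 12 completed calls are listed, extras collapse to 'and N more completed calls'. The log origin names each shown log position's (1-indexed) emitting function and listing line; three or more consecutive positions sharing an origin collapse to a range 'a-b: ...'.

Answer: the defect is in index_entries at line 29.
The tell: The two runs log identically and part ways only at the printed values.
Call chain: main -> index_entries(16, 2) (called at line 39).
First divergence: none (the log streams are identical).
Execution walk:
  grade_run([5, 11, 10, 9, 9], 11) -> 1  [called from weigh_samples, line 10]
  weigh_samples([5, 11, 10, 9, 9], 11) -> 33  [called from rate_window, line 21]
  process_batch(33, 2) -> 16  [called from rate_window, line 23]
  rate_window([5, 11, 10, 9, 9], 11) -> 16  [called from main, line 38]
  index_entries(16, 2) -> 16  [called from main, line 39]
Log origin:
  1 — main, line 37
  2 — weigh_samples, line 9
  3 — grade_run, line 2
  4 — grade_run, line 5
  5 — process_batch, line 15
  6 — index_entries, line 26
A correct fix: line 29: replace `16` with `18`.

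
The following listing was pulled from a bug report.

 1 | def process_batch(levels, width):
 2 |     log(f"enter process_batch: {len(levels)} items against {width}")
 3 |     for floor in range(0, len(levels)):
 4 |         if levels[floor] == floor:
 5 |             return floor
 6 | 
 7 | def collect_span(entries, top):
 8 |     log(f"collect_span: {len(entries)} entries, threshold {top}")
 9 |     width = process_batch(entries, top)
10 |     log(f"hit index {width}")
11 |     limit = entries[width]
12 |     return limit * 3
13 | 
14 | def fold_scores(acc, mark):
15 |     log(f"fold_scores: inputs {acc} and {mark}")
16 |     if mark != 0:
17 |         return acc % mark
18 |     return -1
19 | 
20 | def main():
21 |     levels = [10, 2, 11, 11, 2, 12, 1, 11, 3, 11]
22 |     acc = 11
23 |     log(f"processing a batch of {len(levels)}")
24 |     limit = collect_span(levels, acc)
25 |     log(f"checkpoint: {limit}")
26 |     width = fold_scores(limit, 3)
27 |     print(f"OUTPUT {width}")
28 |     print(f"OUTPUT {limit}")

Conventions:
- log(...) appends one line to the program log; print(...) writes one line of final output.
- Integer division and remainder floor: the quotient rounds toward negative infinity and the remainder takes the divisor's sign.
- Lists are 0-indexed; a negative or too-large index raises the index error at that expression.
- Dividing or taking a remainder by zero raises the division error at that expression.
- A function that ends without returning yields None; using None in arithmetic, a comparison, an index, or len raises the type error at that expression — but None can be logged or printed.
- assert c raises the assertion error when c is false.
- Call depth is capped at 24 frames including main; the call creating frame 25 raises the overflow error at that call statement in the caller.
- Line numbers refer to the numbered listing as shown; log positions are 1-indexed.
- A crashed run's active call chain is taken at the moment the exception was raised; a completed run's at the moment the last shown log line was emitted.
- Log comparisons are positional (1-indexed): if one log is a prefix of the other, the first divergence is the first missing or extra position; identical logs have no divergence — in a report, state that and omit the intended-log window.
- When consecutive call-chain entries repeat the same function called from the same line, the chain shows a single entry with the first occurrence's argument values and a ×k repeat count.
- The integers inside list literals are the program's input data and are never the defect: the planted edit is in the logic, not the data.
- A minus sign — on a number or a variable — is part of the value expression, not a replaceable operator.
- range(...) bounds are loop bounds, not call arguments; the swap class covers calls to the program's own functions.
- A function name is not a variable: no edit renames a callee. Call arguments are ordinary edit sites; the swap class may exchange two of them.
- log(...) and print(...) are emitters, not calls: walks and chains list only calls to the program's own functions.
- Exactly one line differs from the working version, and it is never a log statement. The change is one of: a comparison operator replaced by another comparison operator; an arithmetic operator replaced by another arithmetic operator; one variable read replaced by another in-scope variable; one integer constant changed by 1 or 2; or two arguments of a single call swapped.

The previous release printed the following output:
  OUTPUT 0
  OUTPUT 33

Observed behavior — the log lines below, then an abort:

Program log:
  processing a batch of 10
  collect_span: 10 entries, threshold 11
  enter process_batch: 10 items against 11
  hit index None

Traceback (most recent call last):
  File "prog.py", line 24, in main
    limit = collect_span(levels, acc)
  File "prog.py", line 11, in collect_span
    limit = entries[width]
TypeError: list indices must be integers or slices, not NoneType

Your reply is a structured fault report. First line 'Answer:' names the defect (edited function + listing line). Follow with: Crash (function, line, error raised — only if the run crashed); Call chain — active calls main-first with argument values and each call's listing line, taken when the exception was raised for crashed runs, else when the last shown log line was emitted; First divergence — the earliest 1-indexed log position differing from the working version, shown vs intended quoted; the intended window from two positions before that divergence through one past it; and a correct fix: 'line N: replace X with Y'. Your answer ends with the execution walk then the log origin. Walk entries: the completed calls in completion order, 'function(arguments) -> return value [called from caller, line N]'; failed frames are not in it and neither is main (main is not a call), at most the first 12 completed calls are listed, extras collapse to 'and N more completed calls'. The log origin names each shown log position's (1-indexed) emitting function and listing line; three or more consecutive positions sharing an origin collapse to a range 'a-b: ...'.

Answer: the defect is in process_batch at line 4.
The tell: The log first diverges at position 4: the faulty run prints 'hit index None' where the working version prints 'hit index 2'.
Crash: collect_span, line 11, TypeError.
Call chain: main -> collect_span([10, 2, 11, 11, 2, 12, 1, 11, 3, 11], 11) (called at line 24).
First divergence: position 4; shown 'hit index None' vs intended 'hit index 2'.
Intended log window:
  2: collect_span: 10 entries, threshold 11
  3: enter process_batch: 10 items against 11
  4: hit index 2
  5: checkpoint: 33
Execution walk:
  process_batch([10, 2, 11, 11, 2, 12, 1, 11, 3, 11], 11) -> None  [called from collect_span, line 9]
Origin of each log line:
  1: from main, line 23
  2: from collect_span, line 8
  3: from process_batch, line 2
  4: from collect_span, line 10
A correct fix: line 4: replace `levels[floor] == floor` with `levels[floor] == width`.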